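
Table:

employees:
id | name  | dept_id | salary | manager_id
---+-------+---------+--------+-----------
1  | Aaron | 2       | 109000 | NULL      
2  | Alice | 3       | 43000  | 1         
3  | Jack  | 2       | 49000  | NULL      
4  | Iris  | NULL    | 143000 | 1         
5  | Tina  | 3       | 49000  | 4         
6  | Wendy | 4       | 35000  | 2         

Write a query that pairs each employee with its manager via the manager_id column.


This is a self-join: employees is joined to a second copy of itself, matching each row's manager_id to another row's id. Use LEFT JOIN so rows with manager_id=NULL are kept.
  - employee 1 (Aaron): manager_id=NULL -> NULL
  - employee 2 (Alice): manager_id=1 -> Aaron
  - employee 3 (Jack): manager_id=NULL -> NULL
  - employee 4 (Iris): manager_id=1 -> Aaron
  - employee 5 (Tina): manager_id=4 -> Iris
  - employee 6 (Wendy): manager_id=2 -> Alice

SQL:
SELECT a.name AS item, b.name AS manager
FROM employees a
LEFT JOIN employees b ON a.manager_id = b.id

Result:
item  | manager
------+--------
Aaron | NULL   
Alice | Aaron  
Jack  | NULL   
Iris  | Aaron  
Tina  | Iris   
Wendy | Alice  


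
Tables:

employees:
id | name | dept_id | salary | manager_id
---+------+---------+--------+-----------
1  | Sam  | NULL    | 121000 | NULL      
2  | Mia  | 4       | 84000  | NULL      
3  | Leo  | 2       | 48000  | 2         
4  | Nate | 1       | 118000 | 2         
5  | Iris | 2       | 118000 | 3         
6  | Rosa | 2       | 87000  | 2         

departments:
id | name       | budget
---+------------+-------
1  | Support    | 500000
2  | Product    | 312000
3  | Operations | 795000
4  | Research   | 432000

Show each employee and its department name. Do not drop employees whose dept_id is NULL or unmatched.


LEFT JOIN keeps every row from employees (the left table); where dept_id has no match in departments, the department columns become NULL. Walk through each employee:
  - employee 1 (Sam): dept_id=NULL, no match -> kept with NULL
  - employee 2 (Mia): dept_id=4 -> matches Research
  - employee 3 (Leo): dept_id=2 -> matches Product
  - employee 4 (Nate): dept_id=1 -> matches Support
  - employee 5 (Iris): dept_id=2 -> matches Product
  - employee 6 (Rosa): dept_id=2 -> matches Product
All 6 rows appear; 1 has NULL department.

SQL:
SELECT a.name, b.name AS department
FROM employees a
LEFT JOIN departments b ON a.dept_id = b.id

Result:
name | department
-----+-----------
Sam  | NULL      
Mia  | Research  
Leo  | Product   
Nate | Support   
Iris | Product   
Rosa | Product   


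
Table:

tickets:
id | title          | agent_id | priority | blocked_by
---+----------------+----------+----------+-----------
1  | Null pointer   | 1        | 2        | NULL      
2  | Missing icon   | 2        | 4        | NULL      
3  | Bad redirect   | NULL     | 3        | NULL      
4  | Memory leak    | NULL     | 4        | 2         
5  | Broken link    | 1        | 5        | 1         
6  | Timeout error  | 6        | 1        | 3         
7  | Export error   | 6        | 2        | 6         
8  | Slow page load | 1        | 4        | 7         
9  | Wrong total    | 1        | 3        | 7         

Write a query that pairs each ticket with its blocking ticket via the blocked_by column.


This is a self-join: tickets is joined to a second copy of itself, matching each row's blocked_by to another row's id. Use LEFT JOIN so rows with blocked_by=NULL are kept.
  - ticket 1 (Null pointer): blocked_by=NULL -> NULL
  - ticket 2 (Missing icon): blocked_by=NULL -> NULL
  - ticket 3 (Bad redirect): blocked_by=NULL -> NULL
  - ticket 4 (Memory leak): blocked_by=2 -> Missing icon
  - ticket 5 (Broken link): blocked_by=1 -> Null pointer
  - ticket 6 (Timeout error): blocked_by=3 -> Bad redirect
  - ticket 7 (Export error): blocked_by=6 -> Timeout error
  - ticket 8 (Slow page load): blocked_by=7 -> Export error
  - ticket 9 (Wrong total): blocked_by=7 -> Export error

SQL:
SELECT a.title AS item, b.title AS blocked_by
FROM tickets a
LEFT JOIN tickets b ON a.blocked_by = b.id

Result:
item           | blocked_by   
---------------+--------------
Null pointer   | NULL         
Missing icon   | NULL         
Bad redirect   | NULL         
Memory leak    | Missing icon 
Broken link    | Null pointer 
Timeout error  | Bad redirect 
Export error   | Timeout error
Slow page load | Export error 
Wrong total    | Export error 


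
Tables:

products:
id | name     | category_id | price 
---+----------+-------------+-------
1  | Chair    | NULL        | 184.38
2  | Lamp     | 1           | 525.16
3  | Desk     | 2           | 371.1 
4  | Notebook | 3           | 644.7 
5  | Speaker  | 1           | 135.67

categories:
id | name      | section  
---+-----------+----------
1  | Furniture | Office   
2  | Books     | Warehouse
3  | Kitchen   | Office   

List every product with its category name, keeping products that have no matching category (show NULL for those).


LEFT JOIN keeps every row from products (the left table); where category_id has no match in categories, the category columns become NULL. Walk through each product:
  - product 1 (Chair): category_id=NULL, no match -> kept with NULL
  - product 2 (Lamp): category_id=1 -> matches Furniture
  - product 3 (Desk): category_id=2 -> matches Books
  - product 4 (Notebook): category_id=3 -> matches Kitchen
  - product 5 (Speaker): category_id=1 -> matches Furniture
All 5 rows appear; 1 has NULL category.

SQL:
SELECT a.name, b.name AS category
FROM products a
LEFT JOIN categories b ON a.category_id = b.id

Result:
name     | category 
---------+----------
Chair    | NULL     
Lamp     | Furniture
Desk     | Books    
Notebook | Kitchen  
Speaker  | Furniture


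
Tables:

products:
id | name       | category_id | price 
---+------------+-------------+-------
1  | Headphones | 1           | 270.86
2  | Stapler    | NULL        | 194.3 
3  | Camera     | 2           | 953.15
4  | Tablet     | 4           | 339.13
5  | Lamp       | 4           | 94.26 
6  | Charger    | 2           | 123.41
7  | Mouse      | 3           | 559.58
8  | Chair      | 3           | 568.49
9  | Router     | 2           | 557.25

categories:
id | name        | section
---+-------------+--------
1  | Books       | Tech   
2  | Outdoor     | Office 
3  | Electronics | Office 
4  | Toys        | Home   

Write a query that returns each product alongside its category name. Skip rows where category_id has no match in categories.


INNER JOIN keeps only products rows whose category_id matches an id in categories. Walk through each product:
  - product 1 (Headphones): category_id=1 -> matches Books
  - product 2 (Stapler): category_id=NULL, no match -> dropped
  - product 3 (Camera): category_id=2 -> matches Outdoor
  - product 4 (Tablet): category_id=4 -> matches Toys
  - product 5 (Lamp): category_id=4 -> matches Toys
  - product 6 (Charger): category_id=2 -> matches Outdoor
  - product 7 (Mouse): category_id=3 -> matches Electronics
  - product 8 (Chair): category_id=3 -> matches Electronics
  - product 9 (Router): category_id=2 -> matches Outdoor
So 1 of 9 rows is dropped.

SQL:
SELECT a.name, b.name AS category
FROM products a
INNER JOIN categories b ON a.category_id = b.id

Result:
name       | category   
-----------+------------
Headphones | Books      
Camera     | Outdoor    
Tablet     | Toys       
Lamp       | Toys       
Charger    | Outdoor    
Mouse      | Electronics
Chair      | Electronics
Router     | Outdoor    


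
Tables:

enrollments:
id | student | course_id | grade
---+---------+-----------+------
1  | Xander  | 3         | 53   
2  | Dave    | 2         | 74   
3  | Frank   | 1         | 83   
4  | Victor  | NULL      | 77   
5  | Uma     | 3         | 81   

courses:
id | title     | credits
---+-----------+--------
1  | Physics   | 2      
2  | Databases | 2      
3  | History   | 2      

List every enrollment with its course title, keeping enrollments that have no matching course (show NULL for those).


LEFT JOIN keeps every row from enrollments (the left table); where course_id has no match in courses, the course columns become NULL. Walk through each enrollment:
  - enrollment 1 (Xander): course_id=3 -> matches History
  - enrollment 2 (Dave): course_id=2 -> matches Databases
  - enrollment 3 (Frank): course_id=1 -> matches Physics
  - enrollment 4 (Victor): course_id=NULL, no match -> kept with NULL
  - enrollment 5 (Uma): course_id=3 -> matches History
All 5 rows appear; 1 has NULL course.

SQL:
SELECT a.student, b.title AS course
FROM enrollments a
LEFT JOIN courses b ON a.course_id = b.id

Result:
student | course   
--------+----------
Xander  | History  
Dave    | Databases
Frank   | Physics  
Victor  | NULL     
Uma     | History  


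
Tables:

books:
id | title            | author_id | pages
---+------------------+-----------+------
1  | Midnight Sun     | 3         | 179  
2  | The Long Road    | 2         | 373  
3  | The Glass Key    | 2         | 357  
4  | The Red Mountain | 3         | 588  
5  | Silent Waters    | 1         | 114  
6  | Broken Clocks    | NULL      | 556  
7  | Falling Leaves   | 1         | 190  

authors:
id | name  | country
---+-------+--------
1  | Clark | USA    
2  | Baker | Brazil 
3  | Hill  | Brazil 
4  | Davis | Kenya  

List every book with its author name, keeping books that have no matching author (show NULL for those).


LEFT JOIN keeps every row from books (the left table); where author_id has no match in authors, the author columns become NULL. Walk through each book:
  - book 1 (Midnight Sun): author_id=3 -> matches Hill
  - book 2 (The Long Road): author_id=2 -> matches Baker
  - book 3 (The Glass Key): author_id=2 -> matches Baker
  - book 4 (The Red Mountain): author_id=3 -> matches Hill
  - book 5 (Silent Waters): author_id=1 -> matches Clark
  - book 6 (Broken Clocks): author_id=NULL, no match -> kept with NULL
  - book 7 (Falling Leaves): author_id=1 -> matches Clark
All 7 rows appear; 1 has NULL author.

SQL:
SELECT a.title, b.name AS author
FROM books a
LEFT JOIN authors b ON a.author_id = b.id

Result:
title            | author
-----------------+-------
Midnight Sun     | Hill  
The Long Road    | Baker 
The Glass Key    | Baker 
The Red Mountain | Hill  
Silent Waters    | Clark 
Broken Clocks    | NULL  
Falling Leaves   | Clark 


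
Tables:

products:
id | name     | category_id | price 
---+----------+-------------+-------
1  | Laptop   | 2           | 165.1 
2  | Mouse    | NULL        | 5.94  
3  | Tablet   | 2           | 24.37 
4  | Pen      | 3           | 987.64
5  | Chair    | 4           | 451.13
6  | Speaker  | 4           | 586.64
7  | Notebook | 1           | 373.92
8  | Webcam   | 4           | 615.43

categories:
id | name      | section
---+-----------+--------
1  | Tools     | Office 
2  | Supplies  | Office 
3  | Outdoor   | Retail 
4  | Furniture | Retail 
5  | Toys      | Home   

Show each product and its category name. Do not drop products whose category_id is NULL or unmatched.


LEFT JOIN keeps every row from products (the left table); where category_id has no match in categories, the category columns become NULL. Walk through each product:
  - product 1 (Laptop): category_id=2 -> matches Supplies
  - product 2 (Mouse): category_id=NULL, no match -> kept with NULL
  - product 3 (Tablet): category_id=2 -> matches Supplies
  - product 4 (Pen): category_id=3 -> matches Outdoor
  - product 5 (Chair): category_id=4 -> matches Furniture
  - product 6 (Speaker): category_id=4 -> matches Furniture
  - product 7 (Notebook): category_id=1 -> matches Tools
  - product 8 (Webcam): category_id=4 -> matches Furniture
All 8 rows appear; 1 has NULL category.

SQL:
SELECT a.name, b.name AS category
FROM products a
LEFT JOIN categories b ON a.category_id = b.id

Result:
name     | category 
---------+----------
Laptop   | Supplies 
Mouse    | NULL     
Tablet   | Supplies 
Pen      | Outdoor  
Chair    | Furniture
Speaker  | Furniture
Notebook | Tools    
Webcam   | Furniture


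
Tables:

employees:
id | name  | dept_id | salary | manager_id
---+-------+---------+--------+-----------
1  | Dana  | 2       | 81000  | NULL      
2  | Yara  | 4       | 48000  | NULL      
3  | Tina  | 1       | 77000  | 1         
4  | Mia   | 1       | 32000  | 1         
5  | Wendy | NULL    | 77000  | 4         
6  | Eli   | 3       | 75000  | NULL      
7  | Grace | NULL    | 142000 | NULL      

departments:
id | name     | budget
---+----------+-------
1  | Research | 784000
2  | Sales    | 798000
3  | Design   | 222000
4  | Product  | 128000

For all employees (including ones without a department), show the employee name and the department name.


LEFT JOIN keeps every row from employees (the left table); where dept_id has no match in departments, the department columns become NULL. Walk through each employee:
  - employee 1 (Dana): dept_id=2 -> matches Sales
  - employee 2 (Yara): dept_id=4 -> matches Product
  - employee 3 (Tina): dept_id=1 -> matches Research
  - employee 4 (Mia): dept_id=1 -> matches Research
  - employee 5 (Wendy): dept_id=NULL, no match -> kept with NULL
  - employee 6 (Eli): dept_id=3 -> matches Design
  - employee 7 (Grace): dept_id=NULL, no match -> kept with NULL
All 7 rows appear; 2 have NULL department.

SQL:
SELECT a.name, b.name AS department
FROM employees a
LEFT JOIN departments b ON a.dept_id = b.id

Result:
name  | department
------+-----------
Dana  | Sales     
Yara  | Product   
Tina  | Research  
Mia   | Research  
Wendy | NULL      
Eli   | Design    
Grace | NULL      


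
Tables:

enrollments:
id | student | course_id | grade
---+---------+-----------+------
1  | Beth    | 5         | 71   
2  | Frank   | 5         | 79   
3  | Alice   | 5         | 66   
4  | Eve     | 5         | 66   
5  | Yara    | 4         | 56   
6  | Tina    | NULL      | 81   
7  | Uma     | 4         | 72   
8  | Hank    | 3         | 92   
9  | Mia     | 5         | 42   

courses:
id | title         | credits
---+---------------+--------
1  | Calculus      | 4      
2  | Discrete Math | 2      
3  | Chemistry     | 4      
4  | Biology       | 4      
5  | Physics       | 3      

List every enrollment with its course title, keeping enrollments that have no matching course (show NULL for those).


LEFT JOIN keeps every row from enrollments (the left table); where course_id has no match in courses, the course columns become NULL. Walk through each enrollment:
  - enrollment 1 (Beth): course_id=5 -> matches Physics
  - enrollment 2 (Frank): course_id=5 -> matches Physics
  - enrollment 3 (Alice): course_id=5 -> matches Physics
  - enrollment 4 (Eve): course_id=5 -> matches Physics
  - enrollment 5 (Yara): course_id=4 -> matches Biology
  - enrollment 6 (Tina): course_id=NULL, no match -> kept with NULL
  - enrollment 7 (Uma): course_id=4 -> matches Biology
  - enrollment 8 (Hank): course_id=3 -> matches Chemistry
  - enrollment 9 (Mia): course_id=5 -> matches Physics
All 9 rows appear; 1 has NULL course.

SQL:
SELECT a.student, b.title AS course
FROM enrollments a
LEFT JOIN courses b ON a.course_id = b.id

Result:
student | course   
--------+----------
Beth    | Physics  
Frank   | Physics  
Alice   | Physics  
Eve     | Physics  
Yara    | Biology  
Tina    | NULL     
Uma     | Biology  
Hank    | Chemistry
Mia     | Physics  


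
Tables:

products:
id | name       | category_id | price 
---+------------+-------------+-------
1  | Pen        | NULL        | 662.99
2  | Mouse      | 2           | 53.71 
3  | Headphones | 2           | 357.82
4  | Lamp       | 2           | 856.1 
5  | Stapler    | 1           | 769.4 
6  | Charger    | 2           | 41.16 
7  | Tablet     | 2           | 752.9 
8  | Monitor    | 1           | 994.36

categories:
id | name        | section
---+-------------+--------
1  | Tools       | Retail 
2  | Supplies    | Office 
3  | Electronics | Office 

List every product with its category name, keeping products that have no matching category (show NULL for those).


LEFT JOIN keeps every row from products (the left table); where category_id has no match in categories, the category columns become NULL. Walk through each product:
  - product 1 (Pen): category_id=NULL, no match -> kept with NULL
  - product 2 (Mouse): category_id=2 -> matches Supplies
  - product 3 (Headphones): category_id=2 -> matches Supplies
  - product 4 (Lamp): category_id=2 -> matches Supplies
  - product 5 (Stapler): category_id=1 -> matches Tools
  - product 6 (Charger): category_id=2 -> matches Supplies
  - product 7 (Tablet): category_id=2 -> matches Supplies
  - product 8 (Monitor): category_id=1 -> matches Tools
All 8 rows appear; 1 has NULL category.

SQL:
SELECT a.name, b.name AS category
FROM products a
LEFT JOIN categories b ON a.category_id = b.id

Result:
name       | category
-----------+---------
Pen        | NULL    
Mouse      | Supplies
Headphones | Supplies
Lamp       | Supplies
Stapler    | Tools   
Charger    | Supplies
Tablet     | Supplies
Monitor    | Tools   


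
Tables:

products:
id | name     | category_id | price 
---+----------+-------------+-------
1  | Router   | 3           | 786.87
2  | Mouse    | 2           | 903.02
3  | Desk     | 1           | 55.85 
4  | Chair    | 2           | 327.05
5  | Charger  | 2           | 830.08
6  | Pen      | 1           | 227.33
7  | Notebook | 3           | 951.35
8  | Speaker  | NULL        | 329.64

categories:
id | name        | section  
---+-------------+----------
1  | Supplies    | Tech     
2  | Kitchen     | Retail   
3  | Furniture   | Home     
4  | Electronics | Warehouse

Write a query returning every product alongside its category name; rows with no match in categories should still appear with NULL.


LEFT JOIN keeps every row from products (the left table); where category_id has no match in categories, the category columns become NULL. Walk through each product:
  - product 1 (Router): category_id=3 -> matches Furniture
  - product 2 (Mouse): category_id=2 -> matches Kitchen
  - product 3 (Desk): category_id=1 -> matches Supplies
  - product 4 (Chair): category_id=2 -> matches Kitchen
  - product 5 (Charger): category_id=2 -> matches Kitchen
  - product 6 (Pen): category_id=1 -> matches Supplies
  - product 7 (Notebook): category_id=3 -> matches Furniture
  - product 8 (Speaker): category_id=NULL, no match -> kept with NULL
All 8 rows appear; 1 has NULL category.

SQL:
SELECT a.name, b.name AS category
FROM products a
LEFT JOIN categories b ON a.category_id = b.id

Result:
name     | category 
---------+----------
Router   | Furniture
Mouse    | Kitchen  
Desk     | Supplies 
Chair    | Kitchen  
Charger  | Kitchen  
Pen      | Supplies 
Notebook | Furniture
Speaker  | NULL     


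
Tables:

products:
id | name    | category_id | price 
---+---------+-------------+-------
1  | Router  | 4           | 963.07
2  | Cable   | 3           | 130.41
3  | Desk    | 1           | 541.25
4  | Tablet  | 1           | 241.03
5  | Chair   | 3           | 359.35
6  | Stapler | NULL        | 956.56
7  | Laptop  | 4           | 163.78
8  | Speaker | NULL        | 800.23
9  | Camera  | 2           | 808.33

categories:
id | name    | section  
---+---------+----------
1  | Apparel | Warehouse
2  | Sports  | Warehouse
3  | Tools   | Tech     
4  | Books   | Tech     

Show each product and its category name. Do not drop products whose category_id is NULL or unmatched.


LEFT JOIN keeps every row from products (the left table); where category_id has no match in categories, the category columns become NULL. Walk through each product:
  - product 1 (Router): category_id=4 -> matches Books
  - product 2 (Cable): category_id=3 -> matches Tools
  - product 3 (Desk): category_id=1 -> matches Apparel
  - product 4 (Tablet): category_id=1 -> matches Apparel
  - product 5 (Chair): category_id=3 -> matches Tools
  - product 6 (Stapler): category_id=NULL, no match -> kept with NULL
  - product 7 (Laptop): category_id=4 -> matches Books
  - product 8 (Speaker): category_id=NULL, no match -> kept with NULL
  - product 9 (Camera): category_id=2 -> matches Sports
All 9 rows appear; 2 have NULL category.

SQL:
SELECT a.name, b.name AS category
FROM products a
LEFT JOIN categories b ON a.category_id = b.id

Result:
name    | category
--------+---------
Router  | Books   
Cable   | Tools   
Desk    | Apparel 
Tablet  | Apparel 
Chair   | Tools   
Stapler | NULL    
Laptop  | Books   
Speaker | NULL    
Camera  | Sports  


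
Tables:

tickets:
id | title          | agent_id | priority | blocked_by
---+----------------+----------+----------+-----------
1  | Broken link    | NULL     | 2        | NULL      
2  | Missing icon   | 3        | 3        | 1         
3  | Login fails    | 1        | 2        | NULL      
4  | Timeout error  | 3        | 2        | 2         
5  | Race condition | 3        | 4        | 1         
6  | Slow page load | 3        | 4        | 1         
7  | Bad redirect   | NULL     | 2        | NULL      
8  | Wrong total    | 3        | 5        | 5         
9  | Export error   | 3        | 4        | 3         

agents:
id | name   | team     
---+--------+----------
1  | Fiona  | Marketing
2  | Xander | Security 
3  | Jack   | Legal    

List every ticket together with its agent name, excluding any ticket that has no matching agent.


INNER JOIN keeps only tickets rows whose agent_id matches an id in agents. Walk through each ticket:
  - ticket 1 (Broken link): agent_id=NULL, no match -> dropped
  - ticket 2 (Missing icon): agent_id=3 -> matches Jack
  - ticket 3 (Login fails): agent_id=1 -> matches Fiona
  - ticket 4 (Timeout error): agent_id=3 -> matches Jack
  - ticket 5 (Race condition): agent_id=3 -> matches Jack
  - ticket 6 (Slow page load): agent_id=3 -> matches Jack
  - ticket 7 (Bad redirect): agent_id=NULL, no match -> dropped
  - ticket 8 (Wrong total): agent_id=3 -> matches Jack
  - ticket 9 (Export error): agent_id=3 -> matches Jack
So 2 of 9 rows are dropped.

SQL:
SELECT a.title, b.name AS agent
FROM tickets a
INNER JOIN agents b ON a.agent_id = b.id

Result:
title          | agent
---------------+------
Missing icon   | Jack 
Login fails    | Fiona
Timeout error  | Jack 
Race condition | Jack 
Slow page load | Jack 
Wrong total    | Jack 
Export error   | Jack 


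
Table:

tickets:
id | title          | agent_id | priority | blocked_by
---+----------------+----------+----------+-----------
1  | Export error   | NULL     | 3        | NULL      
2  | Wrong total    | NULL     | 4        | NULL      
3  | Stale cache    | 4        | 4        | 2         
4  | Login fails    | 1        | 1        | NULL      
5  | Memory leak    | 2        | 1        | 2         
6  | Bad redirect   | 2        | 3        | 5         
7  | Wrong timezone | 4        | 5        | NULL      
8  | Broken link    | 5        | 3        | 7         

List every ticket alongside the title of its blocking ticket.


This is a self-join: tickets is joined to a second copy of itself, matching each row's blocked_by to another row's id. Use LEFT JOIN so rows with blocked_by=NULL are kept.
  - ticket 1 (Export error): blocked_by=NULL -> NULL
  - ticket 2 (Wrong total): blocked_by=NULL -> NULL
  - ticket 3 (Stale cache): blocked_by=2 -> Wrong total
  - ticket 4 (Login fails): blocked_by=NULL -> NULL
  - ticket 5 (Memory leak): blocked_by=2 -> Wrong total
  - ticket 6 (Bad redirect): blocked_by=5 -> Memory leak
  - ticket 7 (Wrong timezone): blocked_by=NULL -> NULL
  - ticket 8 (Broken link): blocked_by=7 -> Wrong timezone

SQL:
SELECT a.title AS item, b.title AS blocked_by
FROM tickets a
LEFT JOIN tickets b ON a.blocked_by = b.id

Result:
item           | blocked_by    
---------------+---------------
Export error   | NULL          
Wrong total    | NULL          
Stale cache    | Wrong total   
Login fails    | NULL          
Memory leak    | Wrong total   
Bad redirect   | Memory leak   
Wrong timezone | NULL          
Broken link    | Wrong timezone


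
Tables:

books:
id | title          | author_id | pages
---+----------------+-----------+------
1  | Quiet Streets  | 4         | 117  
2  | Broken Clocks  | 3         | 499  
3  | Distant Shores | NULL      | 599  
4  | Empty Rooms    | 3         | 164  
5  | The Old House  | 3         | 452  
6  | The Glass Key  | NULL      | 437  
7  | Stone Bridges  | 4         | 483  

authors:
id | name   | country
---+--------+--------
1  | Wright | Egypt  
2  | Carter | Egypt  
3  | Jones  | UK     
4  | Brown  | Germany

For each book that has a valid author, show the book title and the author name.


INNER JOIN keeps only books rows whose author_id matches an id in authors. Walk through each book:
  - book 1 (Quiet Streets): author_id=4 -> matches Brown
  - book 2 (Broken Clocks): author_id=3 -> matches Jones
  - book 3 (Distant Shores): author_id=NULL, no match -> dropped
  - book 4 (Empty Rooms): author_id=3 -> matches Jones
  - book 5 (The Old House): author_id=3 -> matches Jones
  - book 6 (The Glass Key): author_id=NULL, no match -> dropped
  - book 7 (Stone Bridges): author_id=4 -> matches Brown
So 2 of 7 rows are dropped.

SQL:
SELECT a.title, b.name AS author
FROM books a
INNER JOIN authors b ON a.author_id = b.id

Result:
title         | author
--------------+-------
Quiet Streets | Brown 
Broken Clocks | Jones 
Empty Rooms   | Jones 
The Old House | Jones 
Stone Bridges | Brown 


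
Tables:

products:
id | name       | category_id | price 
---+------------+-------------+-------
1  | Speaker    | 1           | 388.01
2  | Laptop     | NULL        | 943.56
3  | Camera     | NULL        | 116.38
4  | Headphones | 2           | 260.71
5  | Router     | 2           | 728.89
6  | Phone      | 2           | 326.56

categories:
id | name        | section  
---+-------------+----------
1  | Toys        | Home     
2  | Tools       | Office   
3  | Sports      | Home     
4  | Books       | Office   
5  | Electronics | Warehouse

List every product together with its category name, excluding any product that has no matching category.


INNER JOIN keeps only products rows whose category_id matches an id in categories. Walk through each product:
  - product 1 (Speaker): category_id=1 -> matches Toys
  - product 2 (Laptop): category_id=NULL, no match -> dropped
  - product 3 (Camera): category_id=NULL, no match -> dropped
  - product 4 (Headphones): category_id=2 -> matches Tools
  - product 5 (Router): category_id=2 -> matches Tools
  - product 6 (Phone): category_id=2 -> matches Tools
So 2 of 6 rows are dropped.

SQL:
SELECT a.name, b.name AS category
FROM products a
INNER JOIN categories b ON a.category_id = b.id

Result:
name       | category
-----------+---------
Speaker    | Toys    
Headphones | Tools   
Router     | Tools   
Phone      | Tools   


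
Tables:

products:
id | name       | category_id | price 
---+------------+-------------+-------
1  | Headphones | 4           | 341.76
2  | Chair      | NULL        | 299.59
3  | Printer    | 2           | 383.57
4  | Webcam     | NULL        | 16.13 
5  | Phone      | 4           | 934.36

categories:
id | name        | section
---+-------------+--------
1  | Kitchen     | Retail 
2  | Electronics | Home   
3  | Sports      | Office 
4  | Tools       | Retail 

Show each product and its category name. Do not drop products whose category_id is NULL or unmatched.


LEFT JOIN keeps every row from products (the left table); where category_id has no match in categories, the category columns become NULL. Walk through each product:
  - product 1 (Headphones): category_id=4 -> matches Tools
  - product 2 (Chair): category_id=NULL, no match -> kept with NULL
  - product 3 (Printer): category_id=2 -> matches Electronics
  - product 4 (Webcam): category_id=NULL, no match -> kept with NULL
  - product 5 (Phone): category_id=4 -> matches Tools
All 5 rows appear; 2 have NULL category.

SQL:
SELECT a.name, b.name AS category
FROM products a
LEFT JOIN categories b ON a.category_id = b.id

Result:
name       | category   
-----------+------------
Headphones | Tools      
Chair      | NULL       
Printer    | Electronics
Webcam     | NULL       
Phone      | Tools      


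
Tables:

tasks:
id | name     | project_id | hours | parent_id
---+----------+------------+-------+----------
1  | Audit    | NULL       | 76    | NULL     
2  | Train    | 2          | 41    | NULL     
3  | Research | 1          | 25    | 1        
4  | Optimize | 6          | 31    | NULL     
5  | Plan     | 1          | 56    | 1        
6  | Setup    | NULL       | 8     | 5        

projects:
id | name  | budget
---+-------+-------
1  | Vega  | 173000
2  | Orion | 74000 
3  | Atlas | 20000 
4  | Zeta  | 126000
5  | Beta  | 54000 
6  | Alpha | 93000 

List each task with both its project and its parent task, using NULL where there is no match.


Two LEFT JOINs from the same base table tasks: one to projects via project_id, one to tasks itself via parent_id. Both are LEFT so every task is preserved.
Match against projects:
  - task 1 (Audit): project_id=NULL, no match -> kept with NULL
  - task 2 (Train): project_id=2 -> matches Orion
  - task 3 (Research): project_id=1 -> matches Vega
  - task 4 (Optimize): project_id=6 -> matches Alpha
  - task 5 (Plan): project_id=1 -> matches Vega
  - task 6 (Setup): project_id=NULL, no match -> kept with NULL
Match against tasks (self):
  - task 1 (Audit): parent_id=NULL -> NULL
  - task 2 (Train): parent_id=NULL -> NULL
  - task 3 (Research): parent_id=1 -> Audit
  - task 4 (Optimize): parent_id=NULL -> NULL
  - task 5 (Plan): parent_id=1 -> Audit
  - task 6 (Setup): parent_id=5 -> Plan

SQL:
SELECT a.name, b.name AS project, c.name AS parent
FROM tasks a
LEFT JOIN projects b ON a.project_id = b.id
LEFT JOIN tasks c ON a.parent_id = c.id

Result:
name     | project | parent
---------+---------+-------
Audit    | NULL    | NULL  
Train    | Orion   | NULL  
Research | Vega    | Audit 
Optimize | Alpha   | NULL  
Plan     | Vega    | Audit 
Setup    | NULL    | Plan  


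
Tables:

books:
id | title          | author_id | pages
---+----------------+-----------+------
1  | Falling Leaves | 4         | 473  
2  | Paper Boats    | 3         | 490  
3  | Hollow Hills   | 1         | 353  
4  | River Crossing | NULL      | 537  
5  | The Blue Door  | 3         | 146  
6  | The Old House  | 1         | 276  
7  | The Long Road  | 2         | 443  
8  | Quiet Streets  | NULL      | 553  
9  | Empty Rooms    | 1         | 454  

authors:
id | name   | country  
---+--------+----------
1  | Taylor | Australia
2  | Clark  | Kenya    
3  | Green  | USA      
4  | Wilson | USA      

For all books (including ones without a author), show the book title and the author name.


LEFT JOIN keeps every row from books (the left table); where author_id has no match in authors, the author columns become NULL. Walk through each book:
  - book 1 (Falling Leaves): author_id=4 -> matches Wilson
  - book 2 (Paper Boats): author_id=3 -> matches Green
  - book 3 (Hollow Hills): author_id=1 -> matches Taylor
  - book 4 (River Crossing): author_id=NULL, no match -> kept with NULL
  - book 5 (The Blue Door): author_id=3 -> matches Green
  - book 6 (The Old House): author_id=1 -> matches Taylor
  - book 7 (The Long Road): author_id=2 -> matches Clark
  - book 8 (Quiet Streets): author_id=NULL, no match -> kept with NULL
  - book 9 (Empty Rooms): author_id=1 -> matches Taylor
All 9 rows appear; 2 have NULL author.

SQL:
SELECT a.title, b.name AS author
FROM books a
LEFT JOIN authors b ON a.author_id = b.id

Result:
title          | author
---------------+-------
Falling Leaves | Wilson
Paper Boats    | Green 
Hollow Hills   | Taylor
River Crossing | NULL  
The Blue Door  | Green 
The Old House  | Taylor
The Long Road  | Clark 
Quiet Streets  | NULL  
Empty Rooms    | Taylor


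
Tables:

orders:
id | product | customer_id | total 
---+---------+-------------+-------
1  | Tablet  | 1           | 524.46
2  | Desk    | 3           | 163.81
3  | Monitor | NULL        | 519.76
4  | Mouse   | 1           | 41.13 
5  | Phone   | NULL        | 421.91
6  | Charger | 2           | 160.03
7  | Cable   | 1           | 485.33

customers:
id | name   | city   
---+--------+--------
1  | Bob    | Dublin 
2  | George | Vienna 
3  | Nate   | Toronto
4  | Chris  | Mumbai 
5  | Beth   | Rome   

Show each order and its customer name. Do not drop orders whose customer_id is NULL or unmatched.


LEFT JOIN keeps every row from orders (the left table); where customer_id has no match in customers, the customer columns become NULL. Walk through each order:
  - order 1 (Tablet): customer_id=1 -> matches Bob
  - order 2 (Desk): customer_id=3 -> matches Nate
  - order 3 (Monitor): customer_id=NULL, no match -> kept with NULL
  - order 4 (Mouse): customer_id=1 -> matches Bob
  - order 5 (Phone): customer_id=NULL, no match -> kept with NULL
  - order 6 (Charger): customer_id=2 -> matches George
  - order 7 (Cable): customer_id=1 -> matches Bob
All 7 rows appear; 2 have NULL customer.

SQL:
SELECT a.product, b.name AS customer
FROM orders a
LEFT JOIN customers b ON a.customer_id = b.id

Result:
product | customer
--------+---------
Tablet  | Bob     
Desk    | Nate    
Monitor | NULL    
Mouse   | Bob     
Phone   | NULL    
Charger | George  
Cable   | Bob     


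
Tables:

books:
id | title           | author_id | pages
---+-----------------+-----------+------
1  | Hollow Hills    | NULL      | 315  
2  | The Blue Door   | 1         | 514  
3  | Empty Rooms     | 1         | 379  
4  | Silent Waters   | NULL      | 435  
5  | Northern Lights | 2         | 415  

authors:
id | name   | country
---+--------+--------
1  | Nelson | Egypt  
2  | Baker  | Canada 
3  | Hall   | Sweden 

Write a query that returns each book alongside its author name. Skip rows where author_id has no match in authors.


INNER JOIN keeps only books rows whose author_id matches an id in authors. Walk through each book:
  - book 1 (Hollow Hills): author_id=NULL, no match -> dropped
  - book 2 (The Blue Door): author_id=1 -> matches Nelson
  - book 3 (Empty Rooms): author_id=1 -> matches Nelson
  - book 4 (Silent Waters): author_id=NULL, no match -> dropped
  - book 5 (Northern Lights): author_id=2 -> matches Baker
So 2 of 5 rows are dropped.

SQL:
SELECT a.title, b.name AS author
FROM books a
INNER JOIN authors b ON a.author_id = b.id

Result:
title           | author
----------------+-------
The Blue Door   | Nelson
Empty Rooms     | Nelson
Northern Lights | Baker 


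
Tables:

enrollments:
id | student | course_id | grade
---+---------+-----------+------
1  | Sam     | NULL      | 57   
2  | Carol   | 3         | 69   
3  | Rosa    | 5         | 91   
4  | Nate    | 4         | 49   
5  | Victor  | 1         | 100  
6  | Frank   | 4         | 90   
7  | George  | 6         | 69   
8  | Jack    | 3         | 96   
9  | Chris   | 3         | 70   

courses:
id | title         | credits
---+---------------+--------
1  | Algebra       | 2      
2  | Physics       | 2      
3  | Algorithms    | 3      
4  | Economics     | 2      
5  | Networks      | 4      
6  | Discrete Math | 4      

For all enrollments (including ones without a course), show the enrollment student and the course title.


LEFT JOIN keeps every row from enrollments (the left table); where course_id has no match in courses, the course columns become NULL. Walk through each enrollment:
  - enrollment 1 (Sam): course_id=NULL, no match -> kept with NULL
  - enrollment 2 (Carol): course_id=3 -> matches Algorithms
  - enrollment 3 (Rosa): course_id=5 -> matches Networks
  - enrollment 4 (Nate): course_id=4 -> matches Economics
  - enrollment 5 (Victor): course_id=1 -> matches Algebra
  - enrollment 6 (Frank): course_id=4 -> matches Economics
  - enrollment 7 (George): course_id=6 -> matches Discrete Math
  - enrollment 8 (Jack): course_id=3 -> matches Algorithms
  - enrollment 9 (Chris): course_id=3 -> matches Algorithms
All 9 rows appear; 1 has NULL course.

SQL:
SELECT a.student, b.title AS course
FROM enrollments a
LEFT JOIN courses b ON a.course_id = b.id

Result:
student | course       
--------+--------------
Sam     | NULL         
Carol   | Algorithms   
Rosa    | Networks     
Nate    | Economics    
Victor  | Algebra      
Frank   | Economics    
George  | Discrete Math
Jack    | Algorithms   
Chris   | Algorithms   


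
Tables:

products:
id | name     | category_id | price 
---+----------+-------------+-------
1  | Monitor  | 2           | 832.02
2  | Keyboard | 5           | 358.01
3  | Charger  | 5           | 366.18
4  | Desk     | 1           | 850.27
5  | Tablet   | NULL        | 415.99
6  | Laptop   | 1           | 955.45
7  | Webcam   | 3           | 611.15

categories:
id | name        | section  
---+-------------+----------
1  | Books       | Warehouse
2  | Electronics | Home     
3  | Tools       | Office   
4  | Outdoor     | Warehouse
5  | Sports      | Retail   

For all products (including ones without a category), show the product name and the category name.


LEFT JOIN keeps every row from products (the left table); where category_id has no match in categories, the category columns become NULL. Walk through each product:
  - product 1 (Monitor): category_id=2 -> matches Electronics
  - product 2 (Keyboard): category_id=5 -> matches Sports
  - product 3 (Charger): category_id=5 -> matches Sports
  - product 4 (Desk): category_id=1 -> matches Books
  - product 5 (Tablet): category_id=NULL, no match -> kept with NULL
  - product 6 (Laptop): category_id=1 -> matches Books
  - product 7 (Webcam): category_id=3 -> matches Tools
All 7 rows appear; 1 has NULL category.

SQL:
SELECT a.name, b.name AS category
FROM products a
LEFT JOIN categories b ON a.category_id = b.id

Result:
name     | category   
---------+------------
Monitor  | Electronics
Keyboard | Sports     
Charger  | Sports     
Desk     | Books      
Tablet   | NULL       
Laptop   | Books      
Webcam   | Tools      


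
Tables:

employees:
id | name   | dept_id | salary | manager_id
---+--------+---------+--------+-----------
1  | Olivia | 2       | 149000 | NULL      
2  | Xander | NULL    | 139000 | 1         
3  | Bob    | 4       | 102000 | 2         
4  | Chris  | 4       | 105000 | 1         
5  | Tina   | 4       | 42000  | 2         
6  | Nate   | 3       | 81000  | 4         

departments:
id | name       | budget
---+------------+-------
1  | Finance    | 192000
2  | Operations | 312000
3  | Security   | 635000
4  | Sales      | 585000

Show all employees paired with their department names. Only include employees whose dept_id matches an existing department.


INNER JOIN keeps only employees rows whose dept_id matches an id in departments. Walk through each employee:
  - employee 1 (Olivia): dept_id=2 -> matches Operations
  - employee 2 (Xander): dept_id=NULL, no match -> dropped
  - employee 3 (Bob): dept_id=4 -> matches Sales
  - employee 4 (Chris): dept_id=4 -> matches Sales
  - employee 5 (Tina): dept_id=4 -> matches Sales
  - employee 6 (Nate): dept_id=3 -> matches Security
So 1 of 6 rows is dropped.

SQL:
SELECT a.name, b.name AS department
FROM employees a
INNER JOIN departments b ON a.dept_id = b.id

Result:
name   | department
-------+-----------
Olivia | Operations
Bob    | Sales     
Chris  | Sales     
Tina   | Sales     
Nate   | Security  


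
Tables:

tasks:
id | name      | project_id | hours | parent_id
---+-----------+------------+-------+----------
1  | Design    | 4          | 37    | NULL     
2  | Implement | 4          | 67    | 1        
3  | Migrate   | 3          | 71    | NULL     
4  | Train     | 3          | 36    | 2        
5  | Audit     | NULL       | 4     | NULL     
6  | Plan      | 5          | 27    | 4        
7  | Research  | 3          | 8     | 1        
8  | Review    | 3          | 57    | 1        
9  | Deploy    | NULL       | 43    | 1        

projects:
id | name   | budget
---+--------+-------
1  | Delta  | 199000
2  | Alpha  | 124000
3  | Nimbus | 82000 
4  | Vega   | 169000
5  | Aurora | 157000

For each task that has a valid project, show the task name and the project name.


INNER JOIN keeps only tasks rows whose project_id matches an id in projects. Walk through each task:
  - task 1 (Design): project_id=4 -> matches Vega
  - task 2 (Implement): project_id=4 -> matches Vega
  - task 3 (Migrate): project_id=3 -> matches Nimbus
  - task 4 (Train): project_id=3 -> matches Nimbus
  - task 5 (Audit): project_id=NULL, no match -> dropped
  - task 6 (Plan): project_id=5 -> matches Aurora
  - task 7 (Research): project_id=3 -> matches Nimbus
  - task 8 (Review): project_id=3 -> matches Nimbus
  - task 9 (Deploy): project_id=NULL, no match -> dropped
So 2 of 9 rows are dropped.

SQL:
SELECT a.name, b.name AS project
FROM tasks a
INNER JOIN projects b ON a.project_id = b.id

Result:
name      | project
----------+--------
Design    | Vega   
Implement | Vega   
Migrate   | Nimbus 
Train     | Nimbus 
Plan      | Aurora 
Research  | Nimbus 
Review    | Nimbus 
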